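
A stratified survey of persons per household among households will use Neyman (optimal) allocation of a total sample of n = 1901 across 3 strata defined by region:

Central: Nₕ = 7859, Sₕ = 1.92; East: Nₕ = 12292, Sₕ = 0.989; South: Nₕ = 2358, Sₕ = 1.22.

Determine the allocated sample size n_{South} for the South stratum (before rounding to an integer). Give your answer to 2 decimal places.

Neyman allocation: nₕ = n·NₕSₕ / Σⱼ NⱼSⱼ.
Σ NⱼSⱼ = 7859·1.92 + 12292·0.989 + 2358·1.22 = 30122.828.
n_{South} = 1901·2358·1.22 / 30122.828 = 181.55.

181.55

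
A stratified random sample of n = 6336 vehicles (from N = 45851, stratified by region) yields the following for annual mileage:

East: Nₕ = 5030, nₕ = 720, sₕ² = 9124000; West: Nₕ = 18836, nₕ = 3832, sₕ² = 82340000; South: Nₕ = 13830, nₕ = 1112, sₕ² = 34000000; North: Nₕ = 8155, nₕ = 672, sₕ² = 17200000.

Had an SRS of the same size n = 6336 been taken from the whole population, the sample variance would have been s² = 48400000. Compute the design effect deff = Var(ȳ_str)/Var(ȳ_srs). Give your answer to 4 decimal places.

Var(ȳ_str) = Σ Wₕ²(1−fₕ)sₕ²/nₕ with Wₕ = Nₕ/45851:
  East: (5030/45851)²·(1−720/5030)·9124000/720 = 130.67738
  West: (18836/45851)²·(1−3832/18836)·82340000/3832 = 2888.5739
  South: (13830/45851)²·(1−1112/13830)·34000000/1112 = 2558.0999
  North: (8155/45851)²·(1−672/8155)·17200000/672 = 742.95286
  → Var(ȳ_str) = 6320.304.
Var(ȳ_srs) = (1 − 6336/45851)·48400000/6336 = 6583.2958.
deff = 6320.304 / 6583.2958 = 0.9601.

0.9601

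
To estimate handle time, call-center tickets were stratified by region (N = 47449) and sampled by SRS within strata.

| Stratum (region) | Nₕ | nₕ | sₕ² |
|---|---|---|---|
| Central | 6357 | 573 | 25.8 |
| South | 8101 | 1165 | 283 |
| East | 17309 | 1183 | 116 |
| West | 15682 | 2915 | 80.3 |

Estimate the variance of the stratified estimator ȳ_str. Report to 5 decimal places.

Var(ȳ_str) = Σₕ Wₕ²(1 − fₕ)sₕ²/nₕ with Wₕ = Nₕ/N, N = 47449.
Central: Wₕ = 0.13397543; term = 0.13397543²·(1 − 0.09013686)·25.8/573 = 7.3534552 × 10^-4.
South: Wₕ = 0.17073068; term = 0.17073068²·(1 − 0.14380941)·283/1165 = 0.0060625328.
East: Wₕ = 0.36479167; term = 0.36479167²·(1 − 0.06834595)·116/1183 = 0.012156757.
West: Wₕ = 0.33050222; term = 0.33050222²·(1 − 0.18588190)·80.3/2915 = 0.0024497015.
Sum = 0.021404337.

0.02140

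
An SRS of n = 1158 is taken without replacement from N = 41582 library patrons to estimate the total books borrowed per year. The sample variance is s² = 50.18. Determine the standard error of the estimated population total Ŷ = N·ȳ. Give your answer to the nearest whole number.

8535

Var(Ŷ) = N²·Var(ȳ) = N²·(1 − n/N)·s²/n.
f = 1158/41582 = 0.02784859; Var(ȳ) = 0.97215141·50.18/1158 = 0.042126561.
Var(Ŷ) = 41582² · 0.042126561 = 7.2839466 × 10^7.
SE(Ŷ) = √(7.2839466 × 10^7) = 8535.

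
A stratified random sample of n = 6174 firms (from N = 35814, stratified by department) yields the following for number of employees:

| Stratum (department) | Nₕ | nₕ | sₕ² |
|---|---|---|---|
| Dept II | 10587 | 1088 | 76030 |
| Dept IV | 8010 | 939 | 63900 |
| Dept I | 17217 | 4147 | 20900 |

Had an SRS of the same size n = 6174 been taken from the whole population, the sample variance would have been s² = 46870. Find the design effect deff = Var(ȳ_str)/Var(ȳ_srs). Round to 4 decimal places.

1.4911

Var(ȳ_str) = Σ Wₕ²(1−fₕ)sₕ²/nₕ with Wₕ = Nₕ/35814:
  Dept II: (10587/35814)²·(1−1088/10587)·76030/1088 = 5.4789992
  Dept IV: (8010/35814)²·(1−939/8010)·63900/939 = 3.0049895
  Dept I: (17217/35814)²·(1−4147/17217)·20900/4147 = 0.88417791
  → Var(ȳ_str) = 9.3681666.
Var(ȳ_srs) = (1 − 6174/35814)·46870/6174 = 6.2828067.
deff = 9.3681666 / 6.2828067 = 1.4911.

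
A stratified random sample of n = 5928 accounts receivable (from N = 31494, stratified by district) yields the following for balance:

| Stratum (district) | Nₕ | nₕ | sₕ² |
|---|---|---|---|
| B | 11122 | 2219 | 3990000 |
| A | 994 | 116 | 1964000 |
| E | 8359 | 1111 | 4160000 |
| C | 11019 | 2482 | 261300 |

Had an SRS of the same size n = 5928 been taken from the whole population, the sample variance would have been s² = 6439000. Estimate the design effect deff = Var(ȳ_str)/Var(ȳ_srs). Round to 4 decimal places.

0.4912

Var(ȳ_str) = Σ Wₕ²(1−fₕ)sₕ²/nₕ with Wₕ = Nₕ/31494:
  B: (11122/31494)²·(1−2219/11122)·3990000/2219 = 179.5061
  A: (994/31494)²·(1−116/994)·1964000/116 = 14.897341
  E: (8359/31494)²·(1−1111/8359)·4160000/1111 = 228.71578
  C: (11019/31494)²·(1−2482/11019)·261300/2482 = 9.9845719
  → Var(ȳ_str) = 433.10379.
Var(ȳ_srs) = (1 − 5928/31494)·6439000/5928 = 881.74944.
deff = 433.10379 / 881.74944 = 0.4912.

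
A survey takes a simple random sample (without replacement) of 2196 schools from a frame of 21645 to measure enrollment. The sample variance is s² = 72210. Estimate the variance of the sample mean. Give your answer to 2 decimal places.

29.55

Under SRS without replacement, Var(ȳ) = (1 − f)·s²/n with f = n/N = 2196/21645 = 0.10145530.
Var(ȳ) = (1 − 0.10145530)·72210/2196 = 0.89854470·32.882514 = 29.546408.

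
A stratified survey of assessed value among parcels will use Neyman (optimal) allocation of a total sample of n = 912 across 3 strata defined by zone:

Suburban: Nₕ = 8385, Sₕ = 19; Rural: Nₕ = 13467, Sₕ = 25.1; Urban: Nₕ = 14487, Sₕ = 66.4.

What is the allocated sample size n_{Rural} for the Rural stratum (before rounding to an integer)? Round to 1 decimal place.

Neyman allocation: nₕ = n·NₕSₕ / Σⱼ NⱼSⱼ.
Σ NⱼSⱼ = 8385·19 + 13467·25.1 + 14487·66.4 = 1.4592735 × 10^6.
n_{Rural} = 912·13467·25.1 / (1.4592735 × 10^6) = 211.3.

211.3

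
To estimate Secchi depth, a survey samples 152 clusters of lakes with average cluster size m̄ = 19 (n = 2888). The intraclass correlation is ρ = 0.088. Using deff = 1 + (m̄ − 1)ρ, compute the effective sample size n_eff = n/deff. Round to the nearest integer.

deff = 1 + (19 − 1)·0.088 = 1 + 1.584 = 2.584.
n_eff = 2888 / 2.584 = 1118.

1118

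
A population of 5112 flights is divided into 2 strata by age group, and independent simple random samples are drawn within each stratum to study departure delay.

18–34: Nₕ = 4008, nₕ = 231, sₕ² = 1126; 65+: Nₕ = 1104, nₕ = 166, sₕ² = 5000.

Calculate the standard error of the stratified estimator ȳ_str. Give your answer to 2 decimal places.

2.00

Var(ȳ_str) = Σₕ Wₕ²(1 − fₕ)sₕ²/nₕ with Wₕ = Nₕ/N, N = 5112.
18–34: Wₕ = 0.78403756; term = 0.78403756²·(1 − 0.05763473)·1126/231 = 2.8237056.
65+: Wₕ = 0.21596244; term = 0.21596244²·(1 − 0.15036232)·5000/166 = 1.1935817.
Sum = 4.0172873.
SE = √(4.0172873) = 2.00.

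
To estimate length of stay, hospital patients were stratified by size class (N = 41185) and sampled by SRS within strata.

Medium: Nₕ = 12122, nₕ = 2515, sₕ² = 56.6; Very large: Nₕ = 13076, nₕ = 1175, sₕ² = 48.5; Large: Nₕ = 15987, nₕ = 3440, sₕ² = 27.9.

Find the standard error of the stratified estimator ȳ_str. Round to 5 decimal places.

0.07932

Var(ȳ_str) = Σₕ Wₕ²(1 − fₕ)sₕ²/nₕ with Wₕ = Nₕ/N, N = 41185.
Medium: Wₕ = 0.29433046; term = 0.29433046²·(1 − 0.20747401)·56.6/2515 = 0.0015451206.
Very large: Wₕ = 0.31749423; term = 0.31749423²·(1 − 0.08985928)·48.5/1175 = 0.0037869023.
Large: Wₕ = 0.38817531; term = 0.38817531²·(1 − 0.21517483)·27.9/3440 = 9.5912341 × 10^-4.
Sum = 0.0062911463.
SE = √(0.0062911463) = 0.07932.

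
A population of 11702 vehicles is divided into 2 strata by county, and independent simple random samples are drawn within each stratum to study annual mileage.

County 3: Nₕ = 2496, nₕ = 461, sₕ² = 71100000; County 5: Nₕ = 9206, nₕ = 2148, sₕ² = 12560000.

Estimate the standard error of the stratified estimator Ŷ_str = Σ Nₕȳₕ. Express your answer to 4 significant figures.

Var(Ŷ_str) = Σₕ Nₕ²(1 − fₕ)sₕ²/nₕ.
County 3: 2496²·(1 − 461/2496)·71100000/461 = 7.8338936 × 10^11.
County 5: 9206²·(1 − 2148/9206)·12560000/2148 = 3.7993385 × 10^11.
Sum = 1.1633232 × 10^12.
SE = √(1.1633232 × 10^12) = 1.079 × 10^6.

1.079 × 10^6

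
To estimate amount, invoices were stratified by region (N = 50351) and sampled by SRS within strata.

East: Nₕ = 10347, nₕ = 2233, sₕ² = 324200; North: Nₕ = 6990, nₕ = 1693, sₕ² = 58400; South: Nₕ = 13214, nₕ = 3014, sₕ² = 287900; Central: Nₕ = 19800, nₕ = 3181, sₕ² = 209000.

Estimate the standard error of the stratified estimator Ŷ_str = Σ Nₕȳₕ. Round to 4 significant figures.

219000

Var(Ŷ_str) = Σₕ Nₕ²(1 − fₕ)sₕ²/nₕ.
East: 10347²·(1 − 2233/10347)·324200/2233 = 1.2189159 × 10^10.
North: 6990²·(1 − 1693/6990)·58400/1693 = 1.2772121 × 10^9.
South: 13214²·(1 − 3014/13214)·287900/3014 = 1.2874575 × 10^10.
Central: 19800²·(1 − 3181/19800)·209000/3181 = 2.1619851 × 10^10.
Sum = 4.7960797 × 10^10.
SE = √(4.7960797 × 10^10) = 219000.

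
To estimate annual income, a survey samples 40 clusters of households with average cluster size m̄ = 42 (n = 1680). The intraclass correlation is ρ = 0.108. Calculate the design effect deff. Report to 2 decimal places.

deff = 1 + (42 − 1)·0.108 = 1 + 4.428 = 5.428.

5.43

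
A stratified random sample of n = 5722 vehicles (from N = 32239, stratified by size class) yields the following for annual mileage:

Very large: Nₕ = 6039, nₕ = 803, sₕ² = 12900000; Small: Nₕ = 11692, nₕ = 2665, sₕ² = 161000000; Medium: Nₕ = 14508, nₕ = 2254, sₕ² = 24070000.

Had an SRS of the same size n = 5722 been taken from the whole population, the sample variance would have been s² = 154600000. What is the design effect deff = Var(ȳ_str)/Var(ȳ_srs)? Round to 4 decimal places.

0.3802

Var(ȳ_str) = Σ Wₕ²(1−fₕ)sₕ²/nₕ with Wₕ = Nₕ/32239:
  Very large: (6039/32239)²·(1−803/6039)·12900000/803 = 488.73755
  Small: (11692/32239)²·(1−2665/11692)·161000000/2665 = 6134.763
  Medium: (14508/32239)²·(1−2254/14508)·24070000/2254 = 1826.6043
  → Var(ȳ_str) = 8450.1049.
Var(ȳ_srs) = (1 − 5722/32239)·154600000/5722 = 22223.091.
deff = 8450.1049 / 22223.091 = 0.3802.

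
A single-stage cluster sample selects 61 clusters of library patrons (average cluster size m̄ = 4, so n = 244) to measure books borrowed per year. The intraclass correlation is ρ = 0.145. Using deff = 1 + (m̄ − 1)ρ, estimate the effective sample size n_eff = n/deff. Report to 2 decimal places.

170.03

deff = 1 + (4 − 1)·0.145 = 1 + 0.435 = 1.435.
n_eff = 244 / 1.435 = 170.03.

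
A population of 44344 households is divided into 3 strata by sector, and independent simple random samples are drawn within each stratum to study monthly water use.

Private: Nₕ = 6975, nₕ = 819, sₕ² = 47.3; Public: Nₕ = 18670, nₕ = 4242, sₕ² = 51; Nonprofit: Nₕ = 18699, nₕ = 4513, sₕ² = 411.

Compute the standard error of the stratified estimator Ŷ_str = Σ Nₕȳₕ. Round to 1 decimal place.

Var(Ŷ_str) = Σₕ Nₕ²(1 − fₕ)sₕ²/nₕ.
Private: 6975²·(1 − 819/6975)·47.3/819 = 2.4798195 × 10^6.
Public: 18670²·(1 − 4242/18670)·51/4242 = 3.2385452 × 10^6.
Nonprofit: 18699²·(1 − 4513/18699)·411/4513 = 2.4157658 × 10^7.
Sum = 2.9876023 × 10^7.
SE = √(2.9876023 × 10^7) = 5465.9.

5465.9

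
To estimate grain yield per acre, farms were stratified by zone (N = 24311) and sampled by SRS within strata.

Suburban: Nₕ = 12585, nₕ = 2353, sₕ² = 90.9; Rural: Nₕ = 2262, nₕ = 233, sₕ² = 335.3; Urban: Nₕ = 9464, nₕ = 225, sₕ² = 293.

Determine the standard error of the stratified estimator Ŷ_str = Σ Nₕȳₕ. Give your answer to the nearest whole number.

11200

Var(Ŷ_str) = Σₕ Nₕ²(1 − fₕ)sₕ²/nₕ.
Suburban: 12585²·(1 − 2353/12585)·90.9/2353 = 4.9745718 × 10^6.
Rural: 2262²·(1 − 233/2262)·335.3/233 = 6.6046876 × 10^6.
Urban: 9464²·(1 − 225/9464)·293/225 = 1.1386357 × 10^8.
Sum = 1.2544283 × 10^8.
SE = √(1.2544283 × 10^8) = 11200.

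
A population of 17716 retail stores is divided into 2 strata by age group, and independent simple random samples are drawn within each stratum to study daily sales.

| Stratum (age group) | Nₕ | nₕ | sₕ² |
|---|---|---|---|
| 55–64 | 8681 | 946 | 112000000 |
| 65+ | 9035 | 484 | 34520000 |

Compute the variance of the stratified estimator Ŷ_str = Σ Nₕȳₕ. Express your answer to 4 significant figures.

Var(Ŷ_str) = Σₕ Nₕ²(1 − fₕ)sₕ²/nₕ.
55–64: 8681²·(1 − 946/8681)·112000000/946 = 7.9498139 × 10^12.
65+: 9035²·(1 − 484/9035)·34520000/484 = 5.5102397 × 10^12.
Sum = 1.3460054 × 10^13.

1.346 × 10^13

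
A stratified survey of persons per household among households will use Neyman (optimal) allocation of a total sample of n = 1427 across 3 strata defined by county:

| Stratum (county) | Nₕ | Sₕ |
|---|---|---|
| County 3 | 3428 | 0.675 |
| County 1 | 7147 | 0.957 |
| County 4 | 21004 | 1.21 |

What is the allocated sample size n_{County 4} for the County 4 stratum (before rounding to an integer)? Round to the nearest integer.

Neyman allocation: nₕ = n·NₕSₕ / Σⱼ NⱼSⱼ.
Σ NⱼSⱼ = 3428·0.675 + 7147·0.957 + 21004·1.21 = 34568.419.
n_{County 4} = 1427·21004·1.21 / 34568.419 = 1049.

1049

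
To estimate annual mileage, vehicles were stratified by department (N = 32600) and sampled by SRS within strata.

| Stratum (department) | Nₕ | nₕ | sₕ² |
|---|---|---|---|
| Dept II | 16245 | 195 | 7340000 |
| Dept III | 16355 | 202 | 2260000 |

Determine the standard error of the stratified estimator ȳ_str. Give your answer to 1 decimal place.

Var(ȳ_str) = Σₕ Wₕ²(1 − fₕ)sₕ²/nₕ with Wₕ = Nₕ/N, N = 32600.
Dept II: Wₕ = 0.49831288; term = 0.49831288²·(1 − 0.01200369)·7340000/195 = 9234.6619.
Dept III: Wₕ = 0.50168712; term = 0.50168712²·(1 − 0.01235096)·2260000/202 = 2781.1577.
Sum = 12015.82.
SE = √(12015.82) = 109.6.

109.6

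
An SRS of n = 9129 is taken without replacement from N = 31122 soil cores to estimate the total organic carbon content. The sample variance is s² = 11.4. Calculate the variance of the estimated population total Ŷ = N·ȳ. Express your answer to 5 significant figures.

Var(Ŷ) = N²·Var(ȳ) = N²·(1 − n/N)·s²/n.
f = 9129/31122 = 0.29332948; Var(ȳ) = 0.70667052·11.4/9129 = 8.824673 × 10^-4.
Var(Ŷ) = 31122² · (8.824673 × 10^-4) = 854739.19.

854740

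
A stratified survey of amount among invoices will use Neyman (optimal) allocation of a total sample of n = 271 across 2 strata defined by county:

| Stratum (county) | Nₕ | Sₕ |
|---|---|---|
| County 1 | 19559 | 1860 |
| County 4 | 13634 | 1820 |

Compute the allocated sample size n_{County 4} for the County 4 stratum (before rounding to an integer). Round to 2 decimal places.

109.89

Neyman allocation: nₕ = n·NₕSₕ / Σⱼ NⱼSⱼ.
Σ NⱼSⱼ = 19559·1860 + 13634·1820 = 6.119362 × 10^7.
n_{County 4} = 271·13634·1820 / (6.119362 × 10^7) = 109.89.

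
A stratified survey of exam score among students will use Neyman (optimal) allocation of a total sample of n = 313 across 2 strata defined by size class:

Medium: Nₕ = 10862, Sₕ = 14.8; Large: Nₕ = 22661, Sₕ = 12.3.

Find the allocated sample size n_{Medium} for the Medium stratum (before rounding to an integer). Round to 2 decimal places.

Neyman allocation: nₕ = n·NₕSₕ / Σⱼ NⱼSⱼ.
Σ NⱼSⱼ = 10862·14.8 + 22661·12.3 = 439487.9.
n_{Medium} = 313·10862·14.8 / 439487.9 = 114.49.

114.49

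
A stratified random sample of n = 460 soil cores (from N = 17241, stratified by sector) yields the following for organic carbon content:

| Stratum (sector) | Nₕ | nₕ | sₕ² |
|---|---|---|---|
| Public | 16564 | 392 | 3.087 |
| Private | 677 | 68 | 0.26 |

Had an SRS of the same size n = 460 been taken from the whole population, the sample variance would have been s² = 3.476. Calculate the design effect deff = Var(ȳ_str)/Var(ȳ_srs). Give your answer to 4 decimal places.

0.9656

Var(ȳ_str) = Σ Wₕ²(1−fₕ)sₕ²/nₕ with Wₕ = Nₕ/17241:
  Public: (16564/17241)²·(1−392/16564)·3.087/392 = 0.00709667
  Private: (677/17241)²·(1−68/677)·0.26/68 = 5.3032914 × 10^-6
  → Var(ȳ_str) = 0.0071019733.
Var(ȳ_srs) = (1 − 460/17241)·3.476/460 = 0.0073549093.
deff = 0.0071019733 / 0.0073549093 = 0.9656.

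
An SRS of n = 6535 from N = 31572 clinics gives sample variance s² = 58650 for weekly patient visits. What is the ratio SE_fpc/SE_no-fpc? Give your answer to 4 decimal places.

0.8905

f = n/N = 6535/31572 = 0.20698720.
SE_no-fpc = √(s²/n) = 2.9957889; SE_fpc = √((1−f)s²/n) = 2.667788.
Ratio = √(1−f) = 0.89051266.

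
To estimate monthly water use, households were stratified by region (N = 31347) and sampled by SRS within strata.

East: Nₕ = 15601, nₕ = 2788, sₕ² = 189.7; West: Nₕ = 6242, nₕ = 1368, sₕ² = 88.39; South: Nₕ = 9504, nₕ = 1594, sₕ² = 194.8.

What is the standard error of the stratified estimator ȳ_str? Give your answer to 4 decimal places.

Var(ȳ_str) = Σₕ Wₕ²(1 − fₕ)sₕ²/nₕ with Wₕ = Nₕ/N, N = 31347.
East: Wₕ = 0.49768718; term = 0.49768718²·(1 − 0.17870649)·189.7/2788 = 0.013841586.
West: Wₕ = 0.19912591; term = 0.19912591²·(1 − 0.21916053)·88.39/1368 = 0.0020004807.
South: Wₕ = 0.30318691; term = 0.30318691²·(1 − 0.16771886)·194.8/1594 = 0.0093495687.
Sum = 0.025191635.
SE = √(0.025191635) = 0.1587.

0.1587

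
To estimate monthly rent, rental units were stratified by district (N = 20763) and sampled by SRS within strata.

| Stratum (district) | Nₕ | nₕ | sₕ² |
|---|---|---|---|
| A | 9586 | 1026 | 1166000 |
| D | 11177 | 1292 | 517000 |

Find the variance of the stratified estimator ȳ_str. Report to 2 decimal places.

Var(ȳ_str) = Σₕ Wₕ²(1 − fₕ)sₕ²/nₕ with Wₕ = Nₕ/N, N = 20763.
A: Wₕ = 0.46168665; term = 0.46168665²·(1 − 0.10703109)·1166000/1026 = 216.31278.
D: Wₕ = 0.53831335; term = 0.53831335²·(1 − 0.11559452)·517000/1292 = 102.55333.
Sum = 318.86611.

318.87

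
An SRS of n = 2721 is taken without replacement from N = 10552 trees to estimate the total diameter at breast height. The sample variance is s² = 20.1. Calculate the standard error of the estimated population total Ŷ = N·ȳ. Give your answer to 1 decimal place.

Var(Ŷ) = N²·Var(ȳ) = N²·(1 − n/N)·s²/n.
f = 2721/10552 = 0.25786581; Var(ȳ) = 0.74213419·20.1/2721 = 0.0054821379.
Var(Ŷ) = 10552² · 0.0054821379 = 610407.02.
SE(Ŷ) = √(610407.02) = 781.3.

781.3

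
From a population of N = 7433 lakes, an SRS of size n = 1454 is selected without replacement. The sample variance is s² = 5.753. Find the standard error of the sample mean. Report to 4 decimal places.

0.0564

Under SRS without replacement, Var(ȳ) = (1 − f)·s²/n with f = n/N = 1454/7433 = 0.19561415.
Var(ȳ) = (1 − 0.19561415)·5.753/1454 = 0.80438585·0.0039566713 = 0.0031826904.
SE(ȳ) = √(0.0031826904) = 0.0564.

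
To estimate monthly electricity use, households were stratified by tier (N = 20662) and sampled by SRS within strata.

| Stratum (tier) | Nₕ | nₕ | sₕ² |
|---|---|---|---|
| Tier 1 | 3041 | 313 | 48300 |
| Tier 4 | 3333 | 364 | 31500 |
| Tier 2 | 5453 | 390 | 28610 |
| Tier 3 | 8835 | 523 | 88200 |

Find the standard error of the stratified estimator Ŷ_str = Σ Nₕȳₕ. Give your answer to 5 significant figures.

128630

Var(Ŷ_str) = Σₕ Nₕ²(1 − fₕ)sₕ²/nₕ.
Tier 1: 3041²·(1 − 313/3041)·48300/313 = 1.280158 × 10^9.
Tier 4: 3333²·(1 − 364/3333)·31500/364 = 8.5635666 × 10^8.
Tier 2: 5453²·(1 − 390/5453)·28610/390 = 2.0253341 × 10^9.
Tier 3: 8835²·(1 − 523/8835)·88200/523 = 1.2384514 × 10^10.
Sum = 1.6546363 × 10^10.
SE = √(1.6546363 × 10^10) = 128630.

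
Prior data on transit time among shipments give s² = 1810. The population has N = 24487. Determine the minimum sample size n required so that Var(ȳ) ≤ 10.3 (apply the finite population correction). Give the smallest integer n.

175

Without fpc, n₀ = s²/D = 1810/10.3 = 175.7282.
With fpc, (1 − n/N)·s²/n ≤ D requires n ≥ n₀/(1 + n₀/N) = 175.7282/(1 + 175.7282/24487) = 174.4761.
Rounding up, n = 175.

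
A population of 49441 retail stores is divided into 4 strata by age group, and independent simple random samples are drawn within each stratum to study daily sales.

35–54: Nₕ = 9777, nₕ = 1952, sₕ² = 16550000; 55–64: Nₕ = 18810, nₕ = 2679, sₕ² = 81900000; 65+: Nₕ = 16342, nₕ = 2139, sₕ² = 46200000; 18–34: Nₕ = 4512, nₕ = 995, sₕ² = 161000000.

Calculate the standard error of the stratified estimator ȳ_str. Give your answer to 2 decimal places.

Var(ȳ_str) = Σₕ Wₕ²(1 − fₕ)sₕ²/nₕ with Wₕ = Nₕ/N, N = 49441.
35–54: Wₕ = 0.19775085; term = 0.19775085²·(1 − 0.19965225)·16550000/1952 = 265.3589.
55–64: Wₕ = 0.38045347; term = 0.38045347²·(1 − 0.14242424)·81900000/2679 = 3794.7816.
65+: Wₕ = 0.33053539; term = 0.33053539²·(1 − 0.13088973)·46200000/2139 = 2050.8882.
18–34: Wₕ = 0.09126029; term = 0.09126029²·(1 − 0.22052305)·161000000/995 = 1050.4364.
Sum = 7161.4651.
SE = √(7161.4651) = 84.63.

84.63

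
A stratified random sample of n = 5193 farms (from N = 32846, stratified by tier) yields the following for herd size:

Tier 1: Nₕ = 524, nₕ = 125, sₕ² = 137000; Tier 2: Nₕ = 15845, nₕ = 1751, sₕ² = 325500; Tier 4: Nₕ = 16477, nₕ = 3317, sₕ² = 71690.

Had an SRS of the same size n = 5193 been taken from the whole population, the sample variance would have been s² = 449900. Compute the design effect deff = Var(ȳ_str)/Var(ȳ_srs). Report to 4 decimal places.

Var(ȳ_str) = Σ Wₕ²(1−fₕ)sₕ²/nₕ with Wₕ = Nₕ/32846:
  Tier 1: (524/32846)²·(1−125/524)·137000/125 = 0.21239768
  Tier 2: (15845/32846)²·(1−1751/15845)·325500/1751 = 38.479231
  Tier 4: (16477/32846)²·(1−3317/16477)·71690/3317 = 4.3439234
  → Var(ȳ_str) = 43.035552.
Var(ȳ_srs) = (1 − 5193/32846)·449900/5193 = 72.938602.
deff = 43.035552 / 72.938602 = 0.5900.

0.5900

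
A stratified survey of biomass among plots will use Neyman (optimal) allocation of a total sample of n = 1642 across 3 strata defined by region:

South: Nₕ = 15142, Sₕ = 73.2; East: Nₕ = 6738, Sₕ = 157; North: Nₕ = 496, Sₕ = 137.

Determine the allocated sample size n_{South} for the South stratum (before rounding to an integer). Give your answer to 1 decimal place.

814.6

Neyman allocation: nₕ = n·NₕSₕ / Σⱼ NⱼSⱼ.
Σ NⱼSⱼ = 15142·73.2 + 6738·157 + 496·137 = 2.2342124 × 10^6.
n_{South} = 1642·15142·73.2 / (2.2342124 × 10^6) = 814.6.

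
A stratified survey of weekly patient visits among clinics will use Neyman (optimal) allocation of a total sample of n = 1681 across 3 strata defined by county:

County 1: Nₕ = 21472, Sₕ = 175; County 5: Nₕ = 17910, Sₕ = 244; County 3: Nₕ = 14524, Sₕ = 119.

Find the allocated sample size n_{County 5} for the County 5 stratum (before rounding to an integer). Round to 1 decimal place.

Neyman allocation: nₕ = n·NₕSₕ / Σⱼ NⱼSⱼ.
Σ NⱼSⱼ = 21472·175 + 17910·244 + 14524·119 = 9.855996 × 10^6.
n_{County 5} = 1681·17910·244 / (9.855996 × 10^6) = 745.3.

745.3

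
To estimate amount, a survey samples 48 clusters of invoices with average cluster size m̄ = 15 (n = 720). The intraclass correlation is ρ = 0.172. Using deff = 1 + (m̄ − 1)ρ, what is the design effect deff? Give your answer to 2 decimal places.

3.41

deff = 1 + (15 − 1)·0.172 = 1 + 2.408 = 3.408.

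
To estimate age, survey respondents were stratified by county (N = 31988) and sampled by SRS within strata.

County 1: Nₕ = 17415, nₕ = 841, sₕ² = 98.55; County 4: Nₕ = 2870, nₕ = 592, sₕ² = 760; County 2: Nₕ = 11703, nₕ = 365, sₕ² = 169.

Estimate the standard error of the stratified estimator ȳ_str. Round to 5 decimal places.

Var(ȳ_str) = Σₕ Wₕ²(1 − fₕ)sₕ²/nₕ with Wₕ = Nₕ/N, N = 31988.
County 1: Wₕ = 0.54442291; term = 0.54442291²·(1 − 0.04829170)·98.55/841 = 0.033055008.
County 4: Wₕ = 0.08972115; term = 0.08972115²·(1 − 0.20627178)·760/592 = 0.0082026339.
County 2: Wₕ = 0.36585595; term = 0.36585595²·(1 − 0.03118858)·169/365 = 0.060041747.
Sum = 0.10129939.
SE = √(0.10129939) = 0.31828.

0.31828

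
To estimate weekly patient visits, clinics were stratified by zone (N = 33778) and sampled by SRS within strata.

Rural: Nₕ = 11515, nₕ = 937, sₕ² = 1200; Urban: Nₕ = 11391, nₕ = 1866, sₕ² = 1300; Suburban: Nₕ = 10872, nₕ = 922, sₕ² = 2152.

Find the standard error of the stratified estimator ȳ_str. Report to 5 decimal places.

0.65136

Var(ȳ_str) = Σₕ Wₕ²(1 − fₕ)sₕ²/nₕ with Wₕ = Nₕ/N, N = 33778.
Rural: Wₕ = 0.34090236; term = 0.34090236²·(1 − 0.08137212)·1200/937 = 0.13672291.
Urban: Wₕ = 0.33723133; term = 0.33723133²·(1 − 0.16381354)·1300/1866 = 0.066250733.
Suburban: Wₕ = 0.32186630; term = 0.32186630²·(1 − 0.08480500)·2152/922 = 0.22129725.
Sum = 0.42427089.
SE = √(0.42427089) = 0.65136.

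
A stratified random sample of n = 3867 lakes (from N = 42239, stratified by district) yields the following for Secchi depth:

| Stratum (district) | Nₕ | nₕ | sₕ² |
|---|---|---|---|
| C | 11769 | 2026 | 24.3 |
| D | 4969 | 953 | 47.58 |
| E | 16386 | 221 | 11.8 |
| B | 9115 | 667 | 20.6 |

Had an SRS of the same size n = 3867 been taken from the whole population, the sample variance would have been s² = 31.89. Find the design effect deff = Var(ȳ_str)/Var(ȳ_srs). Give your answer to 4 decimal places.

Var(ȳ_str) = Σ Wₕ²(1−fₕ)sₕ²/nₕ with Wₕ = Nₕ/42239:
  C: (11769/42239)²·(1−2026/11769)·24.3/2026 = 7.7085349 × 10^-4
  D: (4969/42239)²·(1−953/4969)·47.58/953 = 5.5842774 × 10^-4
  E: (16386/42239)²·(1−221/16386)·11.8/221 = 0.0079270416
  B: (9115/42239)²·(1−667/9115)·20.6/667 = 0.0013329833
  → Var(ȳ_str) = 0.010589306.
Var(ȳ_srs) = (1 − 3867/42239)·31.89/3867 = 0.0074917134.
deff = 0.010589306 / 0.0074917134 = 1.4135.

1.4135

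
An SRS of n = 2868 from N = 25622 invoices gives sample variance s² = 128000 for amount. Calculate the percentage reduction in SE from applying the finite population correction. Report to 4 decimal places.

5.7628

f = n/N = 2868/25622 = 0.11193506.
SE_no-fpc = √(s²/n) = 6.6805991; SE_fpc = √((1−f)s²/n) = 6.2956094.
Ratio = √(1−f) = 0.94237198. Reduction = 100·(1 − 0.94237198) = 5.7628%.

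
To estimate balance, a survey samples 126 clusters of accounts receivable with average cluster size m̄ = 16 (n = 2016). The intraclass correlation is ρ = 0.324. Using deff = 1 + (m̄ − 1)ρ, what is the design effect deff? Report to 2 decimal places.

5.86

deff = 1 + (16 − 1)·0.324 = 1 + 4.86 = 5.86.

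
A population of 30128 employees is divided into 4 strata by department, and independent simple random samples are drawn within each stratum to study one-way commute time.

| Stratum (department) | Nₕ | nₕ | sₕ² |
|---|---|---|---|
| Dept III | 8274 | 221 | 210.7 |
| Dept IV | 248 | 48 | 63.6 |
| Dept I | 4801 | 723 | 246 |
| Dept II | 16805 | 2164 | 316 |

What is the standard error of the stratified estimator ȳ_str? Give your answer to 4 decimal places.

Var(ȳ_str) = Σₕ Wₕ²(1 − fₕ)sₕ²/nₕ with Wₕ = Nₕ/N, N = 30128.
Dept III: Wₕ = 0.27462825; term = 0.27462825²·(1 − 0.02671018)·210.7/221 = 0.069984985.
Dept IV: Wₕ = 0.00823155; term = 0.00823155²·(1 − 0.19354839)·63.6/48 = 7.2403065 × 10^-5.
Dept I: Wₕ = 0.15935343; term = 0.15935343²·(1 − 0.15059363)·246/723 = 0.0073389703.
Dept II: Wₕ = 0.55778678; term = 0.55778678²·(1 − 0.12877120)·316/2164 = 0.039582068.
Sum = 0.11697843.
SE = √(0.11697843) = 0.3420.

0.3420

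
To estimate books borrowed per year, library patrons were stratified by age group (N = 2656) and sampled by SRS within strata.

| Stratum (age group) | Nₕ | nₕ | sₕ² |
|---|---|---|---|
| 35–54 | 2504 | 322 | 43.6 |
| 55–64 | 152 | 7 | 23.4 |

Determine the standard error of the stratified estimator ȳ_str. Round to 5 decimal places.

Var(ȳ_str) = Σₕ Wₕ²(1 − fₕ)sₕ²/nₕ with Wₕ = Nₕ/N, N = 2656.
35–54: Wₕ = 0.94277108; term = 0.94277108²·(1 − 0.12859425)·43.6/322 = 0.10487297.
55–64: Wₕ = 0.05722892; term = 0.05722892²·(1 − 0.04605263)·23.4/7 = 0.010444154.
Sum = 0.11531712.
SE = √(0.11531712) = 0.33958.

0.33958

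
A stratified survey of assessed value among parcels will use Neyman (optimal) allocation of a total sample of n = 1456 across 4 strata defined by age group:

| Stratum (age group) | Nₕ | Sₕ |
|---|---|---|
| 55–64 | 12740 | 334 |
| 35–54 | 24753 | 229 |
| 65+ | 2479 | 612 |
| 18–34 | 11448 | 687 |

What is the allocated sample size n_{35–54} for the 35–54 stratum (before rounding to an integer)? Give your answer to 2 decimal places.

427.51

Neyman allocation: nₕ = n·NₕSₕ / Σⱼ NⱼSⱼ.
Σ NⱼSⱼ = 12740·334 + 24753·229 + 2479·612 + 11448·687 = 1.9305521 × 10^7.
n_{35–54} = 1456·24753·229 / (1.9305521 × 10^7) = 427.51.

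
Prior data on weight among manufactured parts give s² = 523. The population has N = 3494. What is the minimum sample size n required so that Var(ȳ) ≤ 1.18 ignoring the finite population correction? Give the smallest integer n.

444

Without fpc, n₀ = s²/D = 523/1.18 = 443.2203.
Rounding up, n = 444.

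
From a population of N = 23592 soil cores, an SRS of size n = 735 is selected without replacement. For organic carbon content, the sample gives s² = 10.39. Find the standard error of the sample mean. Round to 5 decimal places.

0.11703

Under SRS without replacement, Var(ȳ) = (1 − f)·s²/n with f = n/N = 735/23592 = 0.03115463.
Var(ȳ) = (1 − 0.03115463)·10.39/735 = 0.96884537·0.014136054 = 0.013695651.
SE(ȳ) = √(0.013695651) = 0.11703.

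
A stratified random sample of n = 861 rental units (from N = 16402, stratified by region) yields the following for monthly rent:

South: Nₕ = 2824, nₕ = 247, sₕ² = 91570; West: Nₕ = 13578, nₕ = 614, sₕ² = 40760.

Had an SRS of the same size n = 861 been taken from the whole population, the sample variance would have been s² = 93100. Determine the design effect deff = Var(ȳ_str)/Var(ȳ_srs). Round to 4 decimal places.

0.5218

Var(ȳ_str) = Σ Wₕ²(1−fₕ)sₕ²/nₕ with Wₕ = Nₕ/16402:
  South: (2824/16402)²·(1−247/2824)·91570/247 = 10.028633
  West: (13578/16402)²·(1−614/13578)·40760/614 = 43.435719
  → Var(ȳ_str) = 53.464352.
Var(ȳ_srs) = (1 − 861/16402)·93100/861 = 102.45394.
deff = 53.464352 / 102.45394 = 0.5218.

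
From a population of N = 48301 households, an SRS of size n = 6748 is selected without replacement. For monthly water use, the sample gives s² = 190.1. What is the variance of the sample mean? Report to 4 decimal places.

Under SRS without replacement, Var(ȳ) = (1 − f)·s²/n with f = n/N = 6748/48301 = 0.13970725.
Var(ȳ) = (1 − 0.13970725)·190.1/6748 = 0.86029275·0.02817131 = 0.024235574.

0.0242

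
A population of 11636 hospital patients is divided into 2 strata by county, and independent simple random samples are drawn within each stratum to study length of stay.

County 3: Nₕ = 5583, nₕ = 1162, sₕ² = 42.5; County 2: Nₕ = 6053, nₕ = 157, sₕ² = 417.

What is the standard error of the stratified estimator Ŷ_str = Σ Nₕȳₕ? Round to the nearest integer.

Var(Ŷ_str) = Σₕ Nₕ²(1 − fₕ)sₕ²/nₕ.
County 3: 5583²·(1 − 1162/5583)·42.5/1162 = 902757.17.
County 2: 6053²·(1 − 157/6053)·417/157 = 9.4790443 × 10^7.
Sum = 9.56932 × 10^7.
SE = √(9.56932 × 10^7) = 9782.

9782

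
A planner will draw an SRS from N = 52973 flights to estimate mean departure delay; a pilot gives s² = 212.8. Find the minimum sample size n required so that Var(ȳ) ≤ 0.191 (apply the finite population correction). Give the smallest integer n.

Without fpc, n₀ = s²/D = 212.8/0.191 = 1114.1361.
With fpc, (1 − n/N)·s²/n ≤ D requires n ≥ n₀/(1 + n₀/N) = 1114.1361/(1 + 1114.1361/52973) = 1091.1861.
Rounding up, n = 1092.

1092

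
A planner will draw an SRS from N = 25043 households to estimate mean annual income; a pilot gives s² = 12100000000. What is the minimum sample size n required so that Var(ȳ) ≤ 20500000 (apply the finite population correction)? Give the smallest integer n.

Without fpc, n₀ = s²/D = 12100000000/20500000 = 590.2439.
With fpc, (1 − n/N)·s²/n ≤ D requires n ≥ n₀/(1 + n₀/N) = 590.2439/(1 + 590.2439/25043) = 576.6526.
Rounding up, n = 577.

577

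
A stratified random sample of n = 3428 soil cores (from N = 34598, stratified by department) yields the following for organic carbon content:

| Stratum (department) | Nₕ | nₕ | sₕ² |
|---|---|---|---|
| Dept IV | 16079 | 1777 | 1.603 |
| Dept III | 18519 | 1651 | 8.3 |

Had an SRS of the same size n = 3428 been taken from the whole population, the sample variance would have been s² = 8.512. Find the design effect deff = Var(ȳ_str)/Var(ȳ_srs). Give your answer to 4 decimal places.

0.6639

Var(ȳ_str) = Σ Wₕ²(1−fₕ)sₕ²/nₕ with Wₕ = Nₕ/34598:
  Dept IV: (16079/34598)²·(1−1777/16079)·1.603/1777 = 1.7330054 × 10^-4
  Dept III: (18519/34598)²·(1−1651/18519)·8.3/1651 = 0.0013119285
  → Var(ȳ_str) = 0.001485229.
Var(ȳ_srs) = (1 − 3428/34598)·8.512/3428 = 0.0022370547.
deff = 0.001485229 / 0.0022370547 = 0.6639.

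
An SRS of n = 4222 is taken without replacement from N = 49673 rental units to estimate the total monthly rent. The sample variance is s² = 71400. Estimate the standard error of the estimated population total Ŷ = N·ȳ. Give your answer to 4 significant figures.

Var(Ŷ) = N²·Var(ȳ) = N²·(1 − n/N)·s²/n.
f = 4222/49673 = 0.08499587; Var(ȳ) = 0.91500413·71400/4222 = 15.474016.
Var(Ŷ) = 49673² · 15.474016 = 3.8180694 × 10^10.
SE(Ŷ) = √(3.8180694 × 10^10) = 195400.

195400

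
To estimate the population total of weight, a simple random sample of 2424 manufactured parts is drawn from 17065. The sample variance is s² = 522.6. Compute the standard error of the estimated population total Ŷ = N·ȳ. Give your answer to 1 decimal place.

Var(Ŷ) = N²·Var(ȳ) = N²·(1 − n/N)·s²/n.
f = 2424/17065 = 0.14204512; Var(ȳ) = 0.85795488·522.6/2424 = 0.18496998.
Var(Ŷ) = 17065² · 0.18496998 = 5.3865889 × 10^7.
SE(Ŷ) = √(5.3865889 × 10^7) = 7339.3.

7339.3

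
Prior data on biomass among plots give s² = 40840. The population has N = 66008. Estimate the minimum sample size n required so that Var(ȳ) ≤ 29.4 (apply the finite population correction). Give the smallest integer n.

1361

Without fpc, n₀ = s²/D = 40840/29.4 = 1389.1156.
With fpc, (1 − n/N)·s²/n ≤ D requires n ≥ n₀/(1 + n₀/N) = 1389.1156/(1 + 1389.1156/66008) = 1360.4847.
Rounding up, n = 1361.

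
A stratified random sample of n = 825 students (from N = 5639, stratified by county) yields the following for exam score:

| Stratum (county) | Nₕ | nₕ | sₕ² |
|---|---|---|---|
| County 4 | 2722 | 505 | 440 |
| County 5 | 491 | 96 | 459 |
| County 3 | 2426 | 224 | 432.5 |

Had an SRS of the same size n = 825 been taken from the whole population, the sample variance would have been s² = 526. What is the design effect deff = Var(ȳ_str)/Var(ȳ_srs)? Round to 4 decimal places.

0.9533

Var(ȳ_str) = Σ Wₕ²(1−fₕ)sₕ²/nₕ with Wₕ = Nₕ/5639:
  County 4: (2722/5639)²·(1−505/2722)·440/505 = 0.16535256
  County 5: (491/5639)²·(1−96/491)·459/96 = 0.029161902
  County 3: (2426/5639)²·(1−224/2426)·432.5/224 = 0.324371
  → Var(ȳ_str) = 0.51888546.
Var(ȳ_srs) = (1 − 825/5639)·526/825 = 0.54429681.
deff = 0.51888546 / 0.54429681 = 0.9533.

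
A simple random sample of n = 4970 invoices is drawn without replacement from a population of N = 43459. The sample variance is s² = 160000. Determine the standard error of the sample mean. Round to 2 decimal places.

Under SRS without replacement, Var(ȳ) = (1 − f)·s²/n with f = n/N = 4970/43459 = 0.11436066.
Var(ȳ) = (1 − 0.11436066)·160000/4970 = 0.88563934·32.193159 = 28.511528.
SE(ȳ) = √(28.511528) = 5.34.

5.34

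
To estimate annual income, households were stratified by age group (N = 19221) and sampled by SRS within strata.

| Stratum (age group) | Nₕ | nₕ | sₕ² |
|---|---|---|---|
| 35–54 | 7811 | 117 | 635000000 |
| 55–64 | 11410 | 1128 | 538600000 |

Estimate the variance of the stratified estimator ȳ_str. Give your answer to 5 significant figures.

Var(ȳ_str) = Σₕ Wₕ²(1 − fₕ)sₕ²/nₕ with Wₕ = Nₕ/N, N = 19221.
35–54: Wₕ = 0.40637844; term = 0.40637844²·(1 − 0.01497888)·635000000/117 = 882865.87.
55–64: Wₕ = 0.59362156; term = 0.59362156²·(1 − 0.09886065)·538600000/1128 = 151624.2.
Sum = 1.0344901 × 10^6.

1.0345 × 10^6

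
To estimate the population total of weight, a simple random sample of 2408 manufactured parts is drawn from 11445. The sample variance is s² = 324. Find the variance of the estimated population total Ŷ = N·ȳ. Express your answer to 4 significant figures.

Var(Ŷ) = N²·Var(ȳ) = N²·(1 − n/N)·s²/n.
f = 2408/11445 = 0.21039755; Var(ȳ) = 0.78960245·324/2408 = 0.10624219.
Var(Ŷ) = 11445² · 0.10624219 = 1.3916455 × 10^7.

1.392 × 10^7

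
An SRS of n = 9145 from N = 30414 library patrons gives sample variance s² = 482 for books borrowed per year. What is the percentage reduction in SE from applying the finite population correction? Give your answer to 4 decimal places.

16.3749

f = n/N = 9145/30414 = 0.30068390.
SE_no-fpc = √(s²/n) = 0.22957874; SE_fpc = √((1−f)s²/n) = 0.1919855.
Ratio = √(1−f) = 0.83625122. Reduction = 100·(1 − 0.83625122) = 16.3749%.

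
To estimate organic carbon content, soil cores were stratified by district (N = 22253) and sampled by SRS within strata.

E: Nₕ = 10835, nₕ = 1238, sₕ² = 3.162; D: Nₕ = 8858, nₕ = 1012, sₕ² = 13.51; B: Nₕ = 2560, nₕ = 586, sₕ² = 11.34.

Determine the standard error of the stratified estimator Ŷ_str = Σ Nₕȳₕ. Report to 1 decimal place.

Var(Ŷ_str) = Σₕ Nₕ²(1 − fₕ)sₕ²/nₕ.
E: 10835²·(1 − 1238/10835)·3.162/1238 = 265586.28.
D: 8858²·(1 − 1012/8858)·13.51/1012 = 927809.5.
B: 2560²·(1 − 586/2560)·11.34/586 = 97791.825.
Sum = 1.2911876 × 10^6.
SE = √(1.2911876 × 10^6) = 1136.3.

1136.3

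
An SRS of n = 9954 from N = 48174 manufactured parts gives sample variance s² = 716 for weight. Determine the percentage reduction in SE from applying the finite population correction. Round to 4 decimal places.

f = n/N = 9954/48174 = 0.20662598.
SE_no-fpc = √(s²/n) = 0.26819933; SE_fpc = √((1−f)s²/n) = 0.23888929.
Ratio = √(1−f) = 0.89071545. Reduction = 100·(1 − 0.89071545) = 10.9285%.

10.9285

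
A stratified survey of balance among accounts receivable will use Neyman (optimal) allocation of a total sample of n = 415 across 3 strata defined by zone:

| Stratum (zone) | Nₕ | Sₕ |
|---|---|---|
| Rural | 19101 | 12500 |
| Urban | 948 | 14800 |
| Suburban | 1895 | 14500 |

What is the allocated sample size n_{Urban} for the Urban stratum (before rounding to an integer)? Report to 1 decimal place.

20.8

Neyman allocation: nₕ = n·NₕSₕ / Σⱼ NⱼSⱼ.
Σ NⱼSⱼ = 19101·12500 + 948·14800 + 1895·14500 = 2.802704 × 10^8.
n_{Urban} = 415·948·14800 / (2.802704 × 10^8) = 20.8.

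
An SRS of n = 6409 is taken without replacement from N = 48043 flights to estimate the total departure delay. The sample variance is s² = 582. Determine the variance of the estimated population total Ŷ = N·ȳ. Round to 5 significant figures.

1.8164 × 10^8

Var(Ŷ) = N²·Var(ȳ) = N²·(1 − n/N)·s²/n.
f = 6409/48043 = 0.13340133; Var(ȳ) = 0.86659867·582/6409 = 0.078695651.
Var(Ŷ) = 48043² · 0.078695651 = 1.8163978 × 10^8.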